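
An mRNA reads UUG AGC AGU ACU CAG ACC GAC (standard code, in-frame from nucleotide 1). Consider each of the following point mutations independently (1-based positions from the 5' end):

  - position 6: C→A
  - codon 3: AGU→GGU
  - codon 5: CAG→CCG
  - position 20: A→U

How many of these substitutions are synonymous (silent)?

0

Codon 2: AGC (Ser) → AGA (Arg) — missense.
Codon 3: AGU (Ser) → GGU (Gly) — missense.
Codon 5: CAG (Gln) → CCG (Pro) — missense.
Codon 7: GAC (Asp) → GUC (Val) — missense.
Synonymous: 0 of 4.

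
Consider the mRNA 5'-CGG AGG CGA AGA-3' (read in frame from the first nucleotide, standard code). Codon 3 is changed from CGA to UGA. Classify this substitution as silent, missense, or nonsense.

Position 7 falls in codon 3: CGA → Arg.
After the substitution the codon is UGA → Stop.
The new codon is a stop codon, so this is a nonsense mutation.

nonsense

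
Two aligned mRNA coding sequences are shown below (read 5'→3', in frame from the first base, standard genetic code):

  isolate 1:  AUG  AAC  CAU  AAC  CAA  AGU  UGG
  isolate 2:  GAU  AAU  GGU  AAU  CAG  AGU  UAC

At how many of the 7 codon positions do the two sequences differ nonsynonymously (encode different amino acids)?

3

Codon 1: AUG Met / GAU Asp — nonsynonymous.
Codon 2: AAC Asn / AAU Asn — synonymous.
Codon 3: CAU His / GGU Gly — nonsynonymous.
Codon 4: AAC Asn / AAU Asn — synonymous.
Codon 5: CAA Gln / CAG Gln — synonymous.
Codon 6: AGU Ser / AGU Ser — identical.
Codon 7: UGG Trp / UAC Tyr — nonsynonymous.
Nonsynonymous differences: 3.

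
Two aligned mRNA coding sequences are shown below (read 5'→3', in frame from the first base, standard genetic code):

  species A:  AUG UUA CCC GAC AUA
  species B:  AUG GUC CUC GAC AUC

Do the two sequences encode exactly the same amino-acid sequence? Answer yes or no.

no

Codon 1: AUG Met / AUG Met — identical.
Codon 2: UUA Leu / GUC Val — nonsynonymous.
Codon 3: CCC Pro / CUC Leu — nonsynonymous.
Codon 4: GAC Asp / GAC Asp — identical.
Codon 5: AUA Ile / AUC Ile — synonymous.
Nonsynonymous differences: 2 → different protein.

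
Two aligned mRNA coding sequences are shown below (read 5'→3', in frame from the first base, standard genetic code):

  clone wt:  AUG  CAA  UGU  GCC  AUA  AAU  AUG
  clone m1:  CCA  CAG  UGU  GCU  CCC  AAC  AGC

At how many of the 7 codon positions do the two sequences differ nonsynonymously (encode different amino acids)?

Codon 1: AUG Met / CCA Pro — nonsynonymous.
Codon 2: CAA Gln / CAG Gln — synonymous.
Codon 3: UGU Cys / UGU Cys — identical.
Codon 4: GCC Ala / GCU Ala — synonymous.
Codon 5: AUA Ile / CCC Pro — nonsynonymous.
Codon 6: AAU Asn / AAC Asn — synonymous.
Codon 7: AUG Met / AGC Ser — nonsynonymous.
Nonsynonymous differences: 3.

3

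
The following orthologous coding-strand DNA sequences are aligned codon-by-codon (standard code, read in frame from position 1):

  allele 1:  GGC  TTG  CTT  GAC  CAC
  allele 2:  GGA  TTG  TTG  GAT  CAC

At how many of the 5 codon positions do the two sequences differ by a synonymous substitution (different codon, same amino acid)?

Codon 1: GGC Gly / GGA Gly — synonymous.
Codon 2: TTG Leu / TTG Leu — identical.
Codon 3: CTT Leu / TTG Leu — synonymous.
Codon 4: GAC Asp / GAT Asp — synonymous.
Codon 5: CAC His / CAC His — identical.
Synonymous differences: 3.

3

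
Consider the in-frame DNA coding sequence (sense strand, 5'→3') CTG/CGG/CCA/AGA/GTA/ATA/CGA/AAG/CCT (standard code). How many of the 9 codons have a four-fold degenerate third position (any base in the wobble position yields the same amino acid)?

Codon 1 CTG (Leu): third position 4-fold.
Codon 2 CGG (Arg): third position 4-fold.
Codon 3 CCA (Pro): third position 4-fold.
Codon 4 AGA (Arg): third position 2-fold.
Codon 5 GTA (Val): third position 4-fold.
Codon 6 ATA (Ile): third position 3-fold.
Codon 7 CGA (Arg): third position 4-fold.
Codon 8 AAG (Lys): third position 2-fold.
Codon 9 CCT (Pro): third position 4-fold.
Four-fold degenerate third positions: 6.

6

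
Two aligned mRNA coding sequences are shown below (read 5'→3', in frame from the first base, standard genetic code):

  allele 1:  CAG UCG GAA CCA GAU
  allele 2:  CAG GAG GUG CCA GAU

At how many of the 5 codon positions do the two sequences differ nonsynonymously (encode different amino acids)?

2

Codon 1: CAG Gln / CAG Gln — identical.
Codon 2: UCG Ser / GAG Glu — nonsynonymous.
Codon 3: GAA Glu / GUG Val — nonsynonymous.
Codon 4: CCA Pro / CCA Pro — identical.
Codon 5: GAU Asp / GAU Asp — identical.
Nonsynonymous differences: 2.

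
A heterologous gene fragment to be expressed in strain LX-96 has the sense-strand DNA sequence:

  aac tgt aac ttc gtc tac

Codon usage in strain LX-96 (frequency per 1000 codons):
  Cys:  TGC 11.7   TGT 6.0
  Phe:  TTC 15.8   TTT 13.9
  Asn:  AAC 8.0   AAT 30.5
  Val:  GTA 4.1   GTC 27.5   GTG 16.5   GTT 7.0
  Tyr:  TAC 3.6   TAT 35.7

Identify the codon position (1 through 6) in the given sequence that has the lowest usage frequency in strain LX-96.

6

Codon 1 AAC (Asn): 8.0 per 1000.
Codon 2 TGT (Cys): 6.0 per 1000.
Codon 3 AAC (Asn): 8.0 per 1000.
Codon 4 TTC (Phe): 15.8 per 1000.
Codon 5 GTC (Val): 27.5 per 1000.
Codon 6 TAC (Tyr): 3.6 per 1000.
Lowest frequency is 3.6 at codon 6.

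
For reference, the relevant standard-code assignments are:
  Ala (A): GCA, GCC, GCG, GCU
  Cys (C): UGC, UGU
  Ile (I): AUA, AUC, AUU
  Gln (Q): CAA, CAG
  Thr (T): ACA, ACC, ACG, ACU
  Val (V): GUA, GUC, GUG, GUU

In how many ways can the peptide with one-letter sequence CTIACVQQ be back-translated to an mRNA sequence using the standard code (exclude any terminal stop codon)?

Cys: 2 codons.
Thr: 4 codons.
Ile: 3 codons.
Ala: 4 codons.
Cys: 2 codons.
Val: 4 codons.
Gln: 2 codons.
Gln: 2 codons.
2 × 4 × 3 × 4 × 2 × 4 × 2 × 2 = 3072.

3072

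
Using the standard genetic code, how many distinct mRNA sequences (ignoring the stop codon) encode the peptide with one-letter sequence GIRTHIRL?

62208

Gly: 4 codons.
Ile: 3 codons.
Arg: 6 codons.
Thr: 4 codons.
His: 2 codons.
Ile: 3 codons.
Arg: 6 codons.
Leu: 6 codons.
4 × 3 × 6 × 4 × 2 × 3 × 6 × 6 = 62208.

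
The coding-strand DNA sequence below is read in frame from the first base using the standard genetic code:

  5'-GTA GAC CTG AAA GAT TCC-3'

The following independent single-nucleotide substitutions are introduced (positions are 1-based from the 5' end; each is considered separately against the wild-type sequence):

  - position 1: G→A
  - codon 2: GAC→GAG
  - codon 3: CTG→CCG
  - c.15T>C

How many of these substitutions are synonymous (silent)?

Codon 1: GTA (Val) → ATA (Ile) — missense.
Codon 2: GAC (Asp) → GAG (Glu) — missense.
Codon 3: CTG (Leu) → CCG (Pro) — missense.
Codon 5: GAT (Asp) → GAC (Asp) — synonymous.
Synonymous: 1 of 4.

1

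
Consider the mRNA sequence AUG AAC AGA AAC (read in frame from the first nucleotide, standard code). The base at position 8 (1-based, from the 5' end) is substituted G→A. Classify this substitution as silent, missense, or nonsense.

missense

Position 8 falls in codon 3: AGA → Arg.
After the substitution the codon is AAA → Lys.
Arg ≠ Lys, so this is a missense mutation.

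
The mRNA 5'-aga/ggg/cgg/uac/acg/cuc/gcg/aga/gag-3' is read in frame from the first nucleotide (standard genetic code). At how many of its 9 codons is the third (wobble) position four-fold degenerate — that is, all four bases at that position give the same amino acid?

Codon 1 AGA (Arg): third position 2-fold.
Codon 2 GGG (Gly): third position 4-fold.
Codon 3 CGG (Arg): third position 4-fold.
Codon 4 UAC (Tyr): third position 2-fold.
Codon 5 ACG (Thr): third position 4-fold.
Codon 6 CUC (Leu): third position 4-fold.
Codon 7 GCG (Ala): third position 4-fold.
Codon 8 AGA (Arg): third position 2-fold.
Codon 9 GAG (Glu): third position 2-fold.
Four-fold degenerate third positions: 5.

5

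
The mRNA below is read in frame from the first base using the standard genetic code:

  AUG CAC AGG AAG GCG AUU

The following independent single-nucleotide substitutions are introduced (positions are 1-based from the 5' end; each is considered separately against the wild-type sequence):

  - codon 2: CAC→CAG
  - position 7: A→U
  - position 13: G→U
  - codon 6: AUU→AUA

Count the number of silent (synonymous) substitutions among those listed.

1

Codon 2: CAC (His) → CAG (Gln) — missense.
Codon 3: AGG (Arg) → UGG (Trp) — missense.
Codon 5: GCG (Ala) → UCG (Ser) — missense.
Codon 6: AUU (Ile) → AUA (Ile) — synonymous.
Synonymous: 1 of 4.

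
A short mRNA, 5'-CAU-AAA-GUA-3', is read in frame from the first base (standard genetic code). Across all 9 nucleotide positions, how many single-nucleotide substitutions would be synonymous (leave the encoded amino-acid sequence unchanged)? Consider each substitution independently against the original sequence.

5

Codon 1 (CAU, His): 1 synonymous substitution.
Codon 2 (AAA, Lys): 1 synonymous substitution.
Codon 3 (GUA, Val): 3 synonymous substitutions.
Total: 1 + 1 + 3 = 5.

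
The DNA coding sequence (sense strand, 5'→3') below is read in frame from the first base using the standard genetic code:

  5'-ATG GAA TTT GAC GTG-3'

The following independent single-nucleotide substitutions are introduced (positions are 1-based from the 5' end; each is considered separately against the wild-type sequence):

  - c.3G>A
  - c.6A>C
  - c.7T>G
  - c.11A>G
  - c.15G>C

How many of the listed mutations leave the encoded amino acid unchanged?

Codon 1: ATG (Met) → ATA (Ile) — missense.
Codon 2: GAA (Glu) → GAC (Asp) — missense.
Codon 3: TTT (Phe) → GTT (Val) — missense.
Codon 4: GAC (Asp) → GGC (Gly) — missense.
Codon 5: GTG (Val) → GTC (Val) — synonymous.
Synonymous: 1 of 5.

1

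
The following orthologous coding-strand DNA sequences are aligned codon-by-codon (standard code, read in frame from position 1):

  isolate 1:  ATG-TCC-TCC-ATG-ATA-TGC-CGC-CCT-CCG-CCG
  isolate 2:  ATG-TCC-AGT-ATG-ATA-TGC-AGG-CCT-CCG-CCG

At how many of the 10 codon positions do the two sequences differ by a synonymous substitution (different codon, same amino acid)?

2

Codon 1: ATG Met / ATG Met — identical.
Codon 2: TCC Ser / TCC Ser — identical.
Codon 3: TCC Ser / AGT Ser — synonymous.
Codon 4: ATG Met / ATG Met — identical.
Codon 5: ATA Ile / ATA Ile — identical.
Codon 6: TGC Cys / TGC Cys — identical.
Codon 7: CGC Arg / AGG Arg — synonymous.
Codon 8: CCT Pro / CCT Pro — identical.
Codon 9: CCG Pro / CCG Pro — identical.
Codon 10: CCG Pro / CCG Pro — identical.
Synonymous differences: 2.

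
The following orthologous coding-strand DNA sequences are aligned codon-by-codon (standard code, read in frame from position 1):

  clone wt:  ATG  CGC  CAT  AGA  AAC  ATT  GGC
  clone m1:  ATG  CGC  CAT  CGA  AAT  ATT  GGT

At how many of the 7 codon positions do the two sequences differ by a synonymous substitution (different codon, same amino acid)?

Codon 1: ATG Met / ATG Met — identical.
Codon 2: CGC Arg / CGC Arg — identical.
Codon 3: CAT His / CAT His — identical.
Codon 4: AGA Arg / CGA Arg — synonymous.
Codon 5: AAC Asn / AAT Asn — synonymous.
Codon 6: ATT Ile / ATT Ile — identical.
Codon 7: GGC Gly / GGT Gly — synonymous.
Synonymous differences: 3.

3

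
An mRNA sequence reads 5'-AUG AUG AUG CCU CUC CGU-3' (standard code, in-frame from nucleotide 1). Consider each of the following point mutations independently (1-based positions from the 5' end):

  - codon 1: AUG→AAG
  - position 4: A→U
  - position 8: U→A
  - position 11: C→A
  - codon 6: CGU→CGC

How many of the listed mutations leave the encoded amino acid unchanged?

Codon 1: AUG (Met) → AAG (Lys) — missense.
Codon 2: AUG (Met) → UUG (Leu) — missense.
Codon 3: AUG (Met) → AAG (Lys) — missense.
Codon 4: CCU (Pro) → CAU (His) — missense.
Codon 6: CGU (Arg) → CGC (Arg) — synonymous.
Synonymous: 1 of 5.

1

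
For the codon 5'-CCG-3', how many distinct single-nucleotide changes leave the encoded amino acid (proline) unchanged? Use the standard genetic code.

Position 1: none → 0 synonymous.
Position 2: none → 0 synonymous.
Position 3: CCT, CCC, CCA → 3 synonymous.
Total: 0 + 0 + 3 = 3.

3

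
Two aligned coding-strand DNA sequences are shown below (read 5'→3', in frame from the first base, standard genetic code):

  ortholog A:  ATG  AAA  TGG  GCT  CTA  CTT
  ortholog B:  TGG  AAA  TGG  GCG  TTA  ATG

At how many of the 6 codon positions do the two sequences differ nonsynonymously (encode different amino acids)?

Codon 1: ATG Met / TGG Trp — nonsynonymous.
Codon 2: AAA Lys / AAA Lys — identical.
Codon 3: TGG Trp / TGG Trp — identical.
Codon 4: GCT Ala / GCG Ala — synonymous.
Codon 5: CTA Leu / TTA Leu — synonymous.
Codon 6: CTT Leu / ATG Met — nonsynonymous.
Nonsynonymous differences: 2.

2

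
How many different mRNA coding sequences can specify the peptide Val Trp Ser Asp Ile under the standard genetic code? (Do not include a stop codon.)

144

Val: 4 codons.
Trp: 1 codon.
Ser: 6 codons.
Asp: 2 codons.
Ile: 3 codons.
4 × 1 × 6 × 2 × 3 = 144.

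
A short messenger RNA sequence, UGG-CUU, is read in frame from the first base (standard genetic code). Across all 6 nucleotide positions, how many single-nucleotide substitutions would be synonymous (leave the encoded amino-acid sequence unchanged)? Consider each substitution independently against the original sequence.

Codon 1 (UGG, Trp): 0 synonymous substitutions.
Codon 2 (CUU, Leu): 3 synonymous substitutions.
Total: 0 + 3 = 3.

3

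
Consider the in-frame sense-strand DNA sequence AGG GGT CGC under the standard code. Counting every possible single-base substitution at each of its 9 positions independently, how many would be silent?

8

Codon 1 (AGG, Arg): 2 synonymous substitutions.
Codon 2 (GGT, Gly): 3 synonymous substitutions.
Codon 3 (CGC, Arg): 3 synonymous substitutions.
Total: 2 + 3 + 3 = 8.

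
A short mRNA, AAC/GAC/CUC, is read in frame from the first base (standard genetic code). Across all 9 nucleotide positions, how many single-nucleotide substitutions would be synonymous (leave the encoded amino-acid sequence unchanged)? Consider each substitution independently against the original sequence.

Codon 1 (AAC, Asn): 1 synonymous substitution.
Codon 2 (GAC, Asp): 1 synonymous substitution.
Codon 3 (CUC, Leu): 3 synonymous substitutions.
Total: 1 + 1 + 3 = 5.

5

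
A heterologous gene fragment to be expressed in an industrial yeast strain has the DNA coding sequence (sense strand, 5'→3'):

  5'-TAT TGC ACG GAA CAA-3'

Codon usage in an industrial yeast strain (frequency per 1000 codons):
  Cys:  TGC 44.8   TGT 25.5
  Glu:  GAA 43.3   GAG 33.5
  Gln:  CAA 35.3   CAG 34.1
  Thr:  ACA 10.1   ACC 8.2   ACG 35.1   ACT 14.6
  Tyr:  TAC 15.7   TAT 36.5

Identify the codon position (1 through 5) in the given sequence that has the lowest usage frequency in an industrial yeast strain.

Codon 1 TAT (Tyr): 36.5 per 1000.
Codon 2 TGC (Cys): 44.8 per 1000.
Codon 3 ACG (Thr): 35.1 per 1000.
Codon 4 GAA (Glu): 43.3 per 1000.
Codon 5 CAA (Gln): 35.3 per 1000.
Lowest frequency is 35.1 at codon 3.

3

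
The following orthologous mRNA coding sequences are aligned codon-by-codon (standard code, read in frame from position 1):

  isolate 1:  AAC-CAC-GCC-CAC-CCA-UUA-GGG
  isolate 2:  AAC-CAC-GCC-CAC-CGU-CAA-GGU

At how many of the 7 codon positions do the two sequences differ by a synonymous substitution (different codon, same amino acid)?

Codon 1: AAC Asn / AAC Asn — identical.
Codon 2: CAC His / CAC His — identical.
Codon 3: GCC Ala / GCC Ala — identical.
Codon 4: CAC His / CAC His — identical.
Codon 5: CCA Pro / CGU Arg — nonsynonymous.
Codon 6: UUA Leu / CAA Gln — nonsynonymous.
Codon 7: GGG Gly / GGU Gly — synonymous.
Synonymous differences: 1.

1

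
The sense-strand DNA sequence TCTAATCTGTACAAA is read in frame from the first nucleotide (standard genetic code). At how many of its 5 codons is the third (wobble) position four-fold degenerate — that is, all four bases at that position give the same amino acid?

2

Codon 1 TCT (Ser): third position 4-fold.
Codon 2 AAT (Asn): third position 2-fold.
Codon 3 CTG (Leu): third position 4-fold.
Codon 4 TAC (Tyr): third position 2-fold.
Codon 5 AAA (Lys): third position 2-fold.
Four-fold degenerate third positions: 2.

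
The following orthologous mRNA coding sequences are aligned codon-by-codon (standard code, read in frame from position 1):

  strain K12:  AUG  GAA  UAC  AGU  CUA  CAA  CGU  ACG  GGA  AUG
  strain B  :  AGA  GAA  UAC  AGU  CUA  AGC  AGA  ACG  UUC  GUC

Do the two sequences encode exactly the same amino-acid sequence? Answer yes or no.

no

Codon 1: AUG Met / AGA Arg — nonsynonymous.
Codon 2: GAA Glu / GAA Glu — identical.
Codon 3: UAC Tyr / UAC Tyr — identical.
Codon 4: AGU Ser / AGU Ser — identical.
Codon 5: CUA Leu / CUA Leu — identical.
Codon 6: CAA Gln / AGC Ser — nonsynonymous.
Codon 7: CGU Arg / AGA Arg — synonymous.
Codon 8: ACG Thr / ACG Thr — identical.
Codon 9: GGA Gly / UUC Phe — nonsynonymous.
Codon 10: AUG Met / GUC Val — nonsynonymous.
Nonsynonymous differences: 4 → different protein.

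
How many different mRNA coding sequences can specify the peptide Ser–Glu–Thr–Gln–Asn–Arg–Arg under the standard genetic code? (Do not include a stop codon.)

6912

Ser: 6 codons.
Glu: 2 codons.
Thr: 4 codons.
Gln: 2 codons.
Asn: 2 codons.
Arg: 6 codons.
Arg: 6 codons.
6 × 2 × 4 × 2 × 2 × 6 × 6 = 6912.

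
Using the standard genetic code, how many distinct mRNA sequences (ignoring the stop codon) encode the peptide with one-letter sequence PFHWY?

32

Pro: 4 codons.
Phe: 2 codons.
His: 2 codons.
Trp: 1 codon.
Tyr: 2 codons.
4 × 2 × 2 × 1 × 2 = 32.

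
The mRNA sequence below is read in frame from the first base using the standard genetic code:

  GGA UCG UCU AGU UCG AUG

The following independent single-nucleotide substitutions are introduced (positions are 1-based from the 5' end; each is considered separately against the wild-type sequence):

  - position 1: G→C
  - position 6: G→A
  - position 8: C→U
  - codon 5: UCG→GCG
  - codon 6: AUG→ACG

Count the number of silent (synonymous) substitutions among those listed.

Codon 1: GGA (Gly) → CGA (Arg) — missense.
Codon 2: UCG (Ser) → UCA (Ser) — synonymous.
Codon 3: UCU (Ser) → UUU (Phe) — missense.
Codon 5: UCG (Ser) → GCG (Ala) — missense.
Codon 6: AUG (Met) → ACG (Thr) — missense.
Synonymous: 1 of 5.

1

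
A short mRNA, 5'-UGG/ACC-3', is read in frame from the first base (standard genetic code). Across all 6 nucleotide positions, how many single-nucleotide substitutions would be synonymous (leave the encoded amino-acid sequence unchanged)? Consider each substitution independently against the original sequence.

3

Codon 1 (UGG, Trp): 0 synonymous substitutions.
Codon 2 (ACC, Thr): 3 synonymous substitutions.
Total: 0 + 3 = 3.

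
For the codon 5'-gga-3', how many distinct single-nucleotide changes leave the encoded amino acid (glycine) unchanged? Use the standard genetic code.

3

Position 1: none → 0 synonymous.
Position 2: none → 0 synonymous.
Position 3: GGU, GGC, GGG → 3 synonymous.
Total: 0 + 0 + 3 = 3.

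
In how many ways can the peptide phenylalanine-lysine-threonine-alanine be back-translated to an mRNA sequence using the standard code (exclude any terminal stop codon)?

Phe: 2 codons.
Lys: 2 codons.
Thr: 4 codons.
Ala: 4 codons.
2 × 2 × 4 × 4 = 64.

64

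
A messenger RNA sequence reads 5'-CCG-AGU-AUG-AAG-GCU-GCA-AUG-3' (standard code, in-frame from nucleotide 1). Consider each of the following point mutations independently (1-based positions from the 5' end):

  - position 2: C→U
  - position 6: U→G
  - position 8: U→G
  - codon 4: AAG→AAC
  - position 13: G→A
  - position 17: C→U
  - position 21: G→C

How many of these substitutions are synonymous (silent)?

Codon 1: CCG (Pro) → CUG (Leu) — missense.
Codon 2: AGU (Ser) → AGG (Arg) — missense.
Codon 3: AUG (Met) → AGG (Arg) — missense.
Codon 4: AAG (Lys) → AAC (Asn) — missense.
Codon 5: GCU (Ala) → ACU (Thr) — missense.
Codon 6: GCA (Ala) → GUA (Val) — missense.
Codon 7: AUG (Met) → AUC (Ile) — missense.
Synonymous: 0 of 7.

0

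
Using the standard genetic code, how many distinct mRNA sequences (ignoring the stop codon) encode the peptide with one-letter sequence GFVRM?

Gly: 4 codons.
Phe: 2 codons.
Val: 4 codons.
Arg: 6 codons.
Met: 1 codon.
4 × 2 × 4 × 6 × 1 = 192.

192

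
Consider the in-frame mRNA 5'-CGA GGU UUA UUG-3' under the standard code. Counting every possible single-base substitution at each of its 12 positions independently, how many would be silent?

11

Codon 1 (CGA, Arg): 4 synonymous substitutions.
Codon 2 (GGU, Gly): 3 synonymous substitutions.
Codon 3 (UUA, Leu): 2 synonymous substitutions.
Codon 4 (UUG, Leu): 2 synonymous substitutions.
Total: 4 + 3 + 2 + 2 = 11.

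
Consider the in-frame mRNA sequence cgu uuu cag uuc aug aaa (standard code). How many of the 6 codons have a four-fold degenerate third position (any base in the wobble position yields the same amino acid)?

Codon 1 CGU (Arg): third position 4-fold.
Codon 2 UUU (Phe): third position 2-fold.
Codon 3 CAG (Gln): third position 2-fold.
Codon 4 UUC (Phe): third position 2-fold.
Codon 5 AUG (Met): third position 1-fold.
Codon 6 AAA (Lys): third position 2-fold.
Four-fold degenerate third positions: 1.

1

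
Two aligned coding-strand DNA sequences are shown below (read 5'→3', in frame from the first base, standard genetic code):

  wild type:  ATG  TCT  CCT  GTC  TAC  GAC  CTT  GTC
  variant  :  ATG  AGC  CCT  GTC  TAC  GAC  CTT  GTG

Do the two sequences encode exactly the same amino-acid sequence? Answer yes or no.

Codon 1: ATG Met / ATG Met — identical.
Codon 2: TCT Ser / AGC Ser — synonymous.
Codon 3: CCT Pro / CCT Pro — identical.
Codon 4: GTC Val / GTC Val — identical.
Codon 5: TAC Tyr / TAC Tyr — identical.
Codon 6: GAC Asp / GAC Asp — identical.
Codon 7: CTT Leu / CTT Leu — identical.
Codon 8: GTC Val / GTG Val — synonymous.
Nonsynonymous differences: 0 → same protein.

yes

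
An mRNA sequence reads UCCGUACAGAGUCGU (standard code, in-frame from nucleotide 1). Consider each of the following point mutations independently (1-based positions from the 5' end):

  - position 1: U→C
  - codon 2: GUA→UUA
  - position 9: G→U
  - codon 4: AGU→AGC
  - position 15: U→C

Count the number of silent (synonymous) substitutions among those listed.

Codon 1: UCC (Ser) → CCC (Pro) — missense.
Codon 2: GUA (Val) → UUA (Leu) — missense.
Codon 3: CAG (Gln) → CAU (His) — missense.
Codon 4: AGU (Ser) → AGC (Ser) — synonymous.
Codon 5: CGU (Arg) → CGC (Arg) — synonymous.
Synonymous: 2 of 5.

2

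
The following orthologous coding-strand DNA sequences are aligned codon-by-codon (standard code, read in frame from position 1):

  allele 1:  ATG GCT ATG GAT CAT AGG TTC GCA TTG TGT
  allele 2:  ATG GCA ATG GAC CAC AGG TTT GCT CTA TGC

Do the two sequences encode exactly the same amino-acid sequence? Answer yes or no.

yes

Codon 1: ATG Met / ATG Met — identical.
Codon 2: GCT Ala / GCA Ala — synonymous.
Codon 3: ATG Met / ATG Met — identical.
Codon 4: GAT Asp / GAC Asp — synonymous.
Codon 5: CAT His / CAC His — synonymous.
Codon 6: AGG Arg / AGG Arg — identical.
Codon 7: TTC Phe / TTT Phe — synonymous.
Codon 8: GCA Ala / GCT Ala — synonymous.
Codon 9: TTG Leu / CTA Leu — synonymous.
Codon 10: TGT Cys / TGC Cys — synonymous.
Nonsynonymous differences: 0 → same protein.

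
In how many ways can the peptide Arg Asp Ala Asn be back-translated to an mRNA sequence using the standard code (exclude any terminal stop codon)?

96

Arg: 6 codons.
Asp: 2 codons.
Ala: 4 codons.
Asn: 2 codons.
6 × 2 × 4 × 2 = 96.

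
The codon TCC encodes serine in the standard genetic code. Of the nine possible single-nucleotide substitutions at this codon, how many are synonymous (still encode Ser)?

Position 1: none → 0 synonymous.
Position 2: none → 0 synonymous.
Position 3: TCT, TCA, TCG → 3 synonymous.
Total: 0 + 0 + 3 = 3.

3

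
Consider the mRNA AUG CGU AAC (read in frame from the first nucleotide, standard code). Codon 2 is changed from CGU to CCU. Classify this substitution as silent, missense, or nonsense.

Position 5 falls in codon 2: CGU → Arg.
After the substitution the codon is CCU → Pro.
Arg ≠ Pro, so this is a missense mutation.

missense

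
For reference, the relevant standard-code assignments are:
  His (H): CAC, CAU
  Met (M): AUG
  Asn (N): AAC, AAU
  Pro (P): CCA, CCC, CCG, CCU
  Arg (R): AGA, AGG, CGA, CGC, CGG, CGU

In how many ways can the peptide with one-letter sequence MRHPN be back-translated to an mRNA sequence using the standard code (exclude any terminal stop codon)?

96

Met: 1 codon.
Arg: 6 codons.
His: 2 codons.
Pro: 4 codons.
Asn: 2 codons.
1 × 6 × 2 × 4 × 2 = 96.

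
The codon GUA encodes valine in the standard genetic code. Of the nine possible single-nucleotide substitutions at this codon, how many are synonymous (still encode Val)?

Position 1: none → 0 synonymous.
Position 2: none → 0 synonymous.
Position 3: GUU, GUC, GUG → 3 synonymous.
Total: 0 + 0 + 3 = 3.

3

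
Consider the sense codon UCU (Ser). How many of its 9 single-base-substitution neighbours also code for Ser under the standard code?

3

Position 1: none → 0 synonymous.
Position 2: none → 0 synonymous.
Position 3: UCC, UCA, UCG → 3 synonymous.
Total: 0 + 0 + 3 = 3.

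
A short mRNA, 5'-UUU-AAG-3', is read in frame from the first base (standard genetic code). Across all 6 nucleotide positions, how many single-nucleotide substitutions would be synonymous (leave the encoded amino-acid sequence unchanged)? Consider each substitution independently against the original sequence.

2

Codon 1 (UUU, Phe): 1 synonymous substitution.
Codon 2 (AAG, Lys): 1 synonymous substitution.
Total: 1 + 1 = 2.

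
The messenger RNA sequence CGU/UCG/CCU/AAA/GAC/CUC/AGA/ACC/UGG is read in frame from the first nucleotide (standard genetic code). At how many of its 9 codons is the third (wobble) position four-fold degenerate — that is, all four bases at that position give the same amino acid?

5

Codon 1 CGU (Arg): third position 4-fold.
Codon 2 UCG (Ser): third position 4-fold.
Codon 3 CCU (Pro): third position 4-fold.
Codon 4 AAA (Lys): third position 2-fold.
Codon 5 GAC (Asp): third position 2-fold.
Codon 6 CUC (Leu): third position 4-fold.
Codon 7 AGA (Arg): third position 2-fold.
Codon 8 ACC (Thr): third position 4-fold.
Codon 9 UGG (Trp): third position 1-fold.
Four-fold degenerate third positions: 5.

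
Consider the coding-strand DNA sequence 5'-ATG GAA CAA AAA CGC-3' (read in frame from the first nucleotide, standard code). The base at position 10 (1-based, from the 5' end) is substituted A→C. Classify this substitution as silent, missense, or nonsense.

missense

Position 10 falls in codon 4: AAA → Lys.
After the substitution the codon is CAA → Gln.
Lys ≠ Gln, so this is a missense mutation.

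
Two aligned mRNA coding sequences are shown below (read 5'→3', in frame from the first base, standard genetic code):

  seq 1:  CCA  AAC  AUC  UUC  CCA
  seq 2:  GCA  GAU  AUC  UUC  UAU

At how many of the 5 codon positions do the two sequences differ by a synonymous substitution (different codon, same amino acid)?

0

Codon 1: CCA Pro / GCA Ala — nonsynonymous.
Codon 2: AAC Asn / GAU Asp — nonsynonymous.
Codon 3: AUC Ile / AUC Ile — identical.
Codon 4: UUC Phe / UUC Phe — identical.
Codon 5: CCA Pro / UAU Tyr — nonsynonymous.
Synonymous differences: 0.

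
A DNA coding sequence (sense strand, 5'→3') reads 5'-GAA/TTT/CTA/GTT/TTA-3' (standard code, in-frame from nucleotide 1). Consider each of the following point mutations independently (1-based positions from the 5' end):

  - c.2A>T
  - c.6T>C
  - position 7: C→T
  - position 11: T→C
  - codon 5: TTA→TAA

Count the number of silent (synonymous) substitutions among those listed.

2

Codon 1: GAA (Glu) → GTA (Val) — missense.
Codon 2: TTT (Phe) → TTC (Phe) — synonymous.
Codon 3: CTA (Leu) → TTA (Leu) — synonymous.
Codon 4: GTT (Val) → GCT (Ala) — missense.
Codon 5: TTA (Leu) → TAA (Stop) — nonsense.
Synonymous: 2 of 5.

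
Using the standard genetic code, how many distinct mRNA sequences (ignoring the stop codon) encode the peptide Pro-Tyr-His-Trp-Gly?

Pro: 4 codons.
Tyr: 2 codons.
His: 2 codons.
Trp: 1 codon.
Gly: 4 codons.
4 × 2 × 2 × 1 × 4 = 64.

64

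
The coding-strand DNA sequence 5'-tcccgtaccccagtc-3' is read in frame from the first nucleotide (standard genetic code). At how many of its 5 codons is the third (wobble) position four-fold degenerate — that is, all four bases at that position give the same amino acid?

5

Codon 1 TCC (Ser): third position 4-fold.
Codon 2 CGT (Arg): third position 4-fold.
Codon 3 ACC (Thr): third position 4-fold.
Codon 4 CCA (Pro): third position 4-fold.
Codon 5 GTC (Val): third position 4-fold.
Four-fold degenerate third positions: 5.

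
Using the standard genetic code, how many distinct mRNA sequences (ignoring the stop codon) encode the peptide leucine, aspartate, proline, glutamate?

96

Leu: 6 codons.
Asp: 2 codons.
Pro: 4 codons.
Glu: 2 codons.
6 × 2 × 4 × 2 = 96.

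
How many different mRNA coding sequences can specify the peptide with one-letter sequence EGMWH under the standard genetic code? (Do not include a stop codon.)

Glu: 2 codons.
Gly: 4 codons.
Met: 1 codon.
Trp: 1 codon.
His: 2 codons.
2 × 4 × 1 × 1 × 2 = 16.

16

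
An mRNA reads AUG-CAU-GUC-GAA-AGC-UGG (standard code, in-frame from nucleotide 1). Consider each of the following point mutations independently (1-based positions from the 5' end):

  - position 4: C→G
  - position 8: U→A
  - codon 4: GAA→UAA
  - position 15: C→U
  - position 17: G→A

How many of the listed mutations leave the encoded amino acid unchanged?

1

Codon 2: CAU (His) → GAU (Asp) — missense.
Codon 3: GUC (Val) → GAC (Asp) — missense.
Codon 4: GAA (Glu) → UAA (Stop) — nonsense.
Codon 5: AGC (Ser) → AGU (Ser) — synonymous.
Codon 6: UGG (Trp) → UAG (Stop) — nonsense.
Synonymous: 1 of 5.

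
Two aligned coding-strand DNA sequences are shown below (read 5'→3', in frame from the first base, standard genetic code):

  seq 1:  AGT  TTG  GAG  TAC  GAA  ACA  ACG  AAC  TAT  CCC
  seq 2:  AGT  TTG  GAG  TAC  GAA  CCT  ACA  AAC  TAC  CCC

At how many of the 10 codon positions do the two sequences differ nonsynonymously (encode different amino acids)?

1

Codon 1: AGT Ser / AGT Ser — identical.
Codon 2: TTG Leu / TTG Leu — identical.
Codon 3: GAG Glu / GAG Glu — identical.
Codon 4: TAC Tyr / TAC Tyr — identical.
Codon 5: GAA Glu / GAA Glu — identical.
Codon 6: ACA Thr / CCT Pro — nonsynonymous.
Codon 7: ACG Thr / ACA Thr — synonymous.
Codon 8: AAC Asn / AAC Asn — identical.
Codon 9: TAT Tyr / TAC Tyr — synonymous.
Codon 10: CCC Pro / CCC Pro — identical.
Nonsynonymous differences: 1.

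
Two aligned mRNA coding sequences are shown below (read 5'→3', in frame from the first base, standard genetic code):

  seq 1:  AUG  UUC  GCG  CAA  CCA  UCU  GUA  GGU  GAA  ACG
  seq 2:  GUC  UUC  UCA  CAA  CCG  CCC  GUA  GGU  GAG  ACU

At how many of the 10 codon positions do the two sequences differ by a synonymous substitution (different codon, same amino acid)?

Codon 1: AUG Met / GUC Val — nonsynonymous.
Codon 2: UUC Phe / UUC Phe — identical.
Codon 3: GCG Ala / UCA Ser — nonsynonymous.
Codon 4: CAA Gln / CAA Gln — identical.
Codon 5: CCA Pro / CCG Pro — synonymous.
Codon 6: UCU Ser / CCC Pro — nonsynonymous.
Codon 7: GUA Val / GUA Val — identical.
Codon 8: GGU Gly / GGU Gly — identical.
Codon 9: GAA Glu / GAG Glu — synonymous.
Codon 10: ACG Thr / ACU Thr — synonymous.
Synonymous differences: 3.

3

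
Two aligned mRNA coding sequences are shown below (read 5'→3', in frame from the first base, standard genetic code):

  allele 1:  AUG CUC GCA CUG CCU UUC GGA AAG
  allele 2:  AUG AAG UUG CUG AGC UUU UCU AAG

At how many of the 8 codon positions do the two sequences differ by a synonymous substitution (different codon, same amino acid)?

1

Codon 1: AUG Met / AUG Met — identical.
Codon 2: CUC Leu / AAG Lys — nonsynonymous.
Codon 3: GCA Ala / UUG Leu — nonsynonymous.
Codon 4: CUG Leu / CUG Leu — identical.
Codon 5: CCU Pro / AGC Ser — nonsynonymous.
Codon 6: UUC Phe / UUU Phe — synonymous.
Codon 7: GGA Gly / UCU Ser — nonsynonymous.
Codon 8: AAG Lys / AAG Lys — identical.
Synonymous differences: 1.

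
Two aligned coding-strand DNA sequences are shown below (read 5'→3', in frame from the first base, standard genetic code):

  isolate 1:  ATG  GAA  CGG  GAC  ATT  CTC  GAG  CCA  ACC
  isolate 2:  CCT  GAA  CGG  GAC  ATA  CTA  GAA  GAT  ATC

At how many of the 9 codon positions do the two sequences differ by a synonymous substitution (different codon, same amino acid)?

Codon 1: ATG Met / CCT Pro — nonsynonymous.
Codon 2: GAA Glu / GAA Glu — identical.
Codon 3: CGG Arg / CGG Arg — identical.
Codon 4: GAC Asp / GAC Asp — identical.
Codon 5: ATT Ile / ATA Ile — synonymous.
Codon 6: CTC Leu / CTA Leu — synonymous.
Codon 7: GAG Glu / GAA Glu — synonymous.
Codon 8: CCA Pro / GAT Asp — nonsynonymous.
Codon 9: ACC Thr / ATC Ile — nonsynonymous.
Synonymous differences: 3.

3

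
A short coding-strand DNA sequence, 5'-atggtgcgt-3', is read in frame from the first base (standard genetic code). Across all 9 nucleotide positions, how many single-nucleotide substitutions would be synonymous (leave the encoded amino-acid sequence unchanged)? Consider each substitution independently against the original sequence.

6

Codon 1 (ATG, Met): 0 synonymous substitutions.
Codon 2 (GTG, Val): 3 synonymous substitutions.
Codon 3 (CGT, Arg): 3 synonymous substitutions.
Total: 0 + 3 + 3 = 6.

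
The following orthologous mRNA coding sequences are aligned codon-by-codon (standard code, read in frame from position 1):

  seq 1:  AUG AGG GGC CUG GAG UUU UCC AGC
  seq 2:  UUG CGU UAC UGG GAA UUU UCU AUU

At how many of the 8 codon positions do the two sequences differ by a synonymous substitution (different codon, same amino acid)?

Codon 1: AUG Met / UUG Leu — nonsynonymous.
Codon 2: AGG Arg / CGU Arg — synonymous.
Codon 3: GGC Gly / UAC Tyr — nonsynonymous.
Codon 4: CUG Leu / UGG Trp — nonsynonymous.
Codon 5: GAG Glu / GAA Glu — synonymous.
Codon 6: UUU Phe / UUU Phe — identical.
Codon 7: UCC Ser / UCU Ser — synonymous.
Codon 8: AGC Ser / AUU Ile — nonsynonymous.
Synonymous differences: 3.

3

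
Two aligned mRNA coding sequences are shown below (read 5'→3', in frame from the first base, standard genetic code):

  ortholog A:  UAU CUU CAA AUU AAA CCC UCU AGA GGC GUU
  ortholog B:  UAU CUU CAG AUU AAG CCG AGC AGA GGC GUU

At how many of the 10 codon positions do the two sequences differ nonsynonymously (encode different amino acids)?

0

Codon 1: UAU Tyr / UAU Tyr — identical.
Codon 2: CUU Leu / CUU Leu — identical.
Codon 3: CAA Gln / CAG Gln — synonymous.
Codon 4: AUU Ile / AUU Ile — identical.
Codon 5: AAA Lys / AAG Lys — synonymous.
Codon 6: CCC Pro / CCG Pro — synonymous.
Codon 7: UCU Ser / AGC Ser — synonymous.
Codon 8: AGA Arg / AGA Arg — identical.
Codon 9: GGC Gly / GGC Gly — identical.
Codon 10: GUU Val / GUU Val — identical.
Nonsynonymous differences: 0.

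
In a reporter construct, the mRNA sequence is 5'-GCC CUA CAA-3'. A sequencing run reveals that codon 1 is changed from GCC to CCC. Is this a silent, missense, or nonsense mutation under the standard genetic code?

Position 1 falls in codon 1: GCC → Ala.
After the substitution the codon is CCC → Pro.
Ala ≠ Pro, so this is a missense mutation.

missense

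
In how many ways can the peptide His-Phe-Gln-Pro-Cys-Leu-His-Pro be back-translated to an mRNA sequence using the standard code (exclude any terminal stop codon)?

3072

His: 2 codons.
Phe: 2 codons.
Gln: 2 codons.
Pro: 4 codons.
Cys: 2 codons.
Leu: 6 codons.
His: 2 codons.
Pro: 4 codons.
2 × 2 × 2 × 4 × 2 × 6 × 2 × 4 = 3072.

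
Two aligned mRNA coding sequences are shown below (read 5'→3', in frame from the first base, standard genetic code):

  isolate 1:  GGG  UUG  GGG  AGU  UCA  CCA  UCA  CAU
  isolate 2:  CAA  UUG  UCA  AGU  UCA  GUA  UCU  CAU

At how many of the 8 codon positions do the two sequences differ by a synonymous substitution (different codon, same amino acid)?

Codon 1: GGG Gly / CAA Gln — nonsynonymous.
Codon 2: UUG Leu / UUG Leu — identical.
Codon 3: GGG Gly / UCA Ser — nonsynonymous.
Codon 4: AGU Ser / AGU Ser — identical.
Codon 5: UCA Ser / UCA Ser — identical.
Codon 6: CCA Pro / GUA Val — nonsynonymous.
Codon 7: UCA Ser / UCU Ser — synonymous.
Codon 8: CAU His / CAU His — identical.
Synonymous differences: 1.

1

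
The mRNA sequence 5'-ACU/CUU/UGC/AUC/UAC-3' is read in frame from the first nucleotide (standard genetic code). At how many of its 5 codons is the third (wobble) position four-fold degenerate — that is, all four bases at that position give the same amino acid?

Codon 1 ACU (Thr): third position 4-fold.
Codon 2 CUU (Leu): third position 4-fold.
Codon 3 UGC (Cys): third position 2-fold.
Codon 4 AUC (Ile): third position 3-fold.
Codon 5 UAC (Tyr): third position 2-fold.
Four-fold degenerate third positions: 2.

2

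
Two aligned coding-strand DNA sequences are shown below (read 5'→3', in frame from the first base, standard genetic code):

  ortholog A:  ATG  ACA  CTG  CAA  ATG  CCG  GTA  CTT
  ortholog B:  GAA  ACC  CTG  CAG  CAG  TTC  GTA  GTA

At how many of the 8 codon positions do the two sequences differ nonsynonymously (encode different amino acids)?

4

Codon 1: ATG Met / GAA Glu — nonsynonymous.
Codon 2: ACA Thr / ACC Thr — synonymous.
Codon 3: CTG Leu / CTG Leu — identical.
Codon 4: CAA Gln / CAG Gln — synonymous.
Codon 5: ATG Met / CAG Gln — nonsynonymous.
Codon 6: CCG Pro / TTC Phe — nonsynonymous.
Codon 7: GTA Val / GTA Val — identical.
Codon 8: CTT Leu / GTA Val — nonsynonymous.
Nonsynonymous differences: 4.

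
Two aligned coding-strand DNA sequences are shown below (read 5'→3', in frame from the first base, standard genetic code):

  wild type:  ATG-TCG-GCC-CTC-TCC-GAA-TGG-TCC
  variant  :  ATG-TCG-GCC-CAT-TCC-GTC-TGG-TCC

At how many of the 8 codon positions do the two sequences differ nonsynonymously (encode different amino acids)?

Codon 1: ATG Met / ATG Met — identical.
Codon 2: TCG Ser / TCG Ser — identical.
Codon 3: GCC Ala / GCC Ala — identical.
Codon 4: CTC Leu / CAT His — nonsynonymous.
Codon 5: TCC Ser / TCC Ser — identical.
Codon 6: GAA Glu / GTC Val — nonsynonymous.
Codon 7: TGG Trp / TGG Trp — identical.
Codon 8: TCC Ser / TCC Ser — identical.
Nonsynonymous differences: 2.

2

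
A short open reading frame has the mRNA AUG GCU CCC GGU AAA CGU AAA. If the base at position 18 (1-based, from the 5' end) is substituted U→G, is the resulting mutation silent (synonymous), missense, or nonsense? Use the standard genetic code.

Position 18 falls in codon 6: CGU → Arg.
After the substitution the codon is CGG → Arg.
Both encode Arg, so the change is synonymous.

silent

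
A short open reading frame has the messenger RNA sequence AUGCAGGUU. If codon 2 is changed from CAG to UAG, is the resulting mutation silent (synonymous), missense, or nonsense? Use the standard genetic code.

Position 4 falls in codon 2: CAG → Gln.
After the substitution the codon is UAG → Stop.
The new codon is a stop codon, so this is a nonsense mutation.

nonsense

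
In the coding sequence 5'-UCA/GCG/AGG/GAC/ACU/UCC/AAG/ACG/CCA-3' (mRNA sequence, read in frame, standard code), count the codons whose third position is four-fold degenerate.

6

Codon 1 UCA (Ser): third position 4-fold.
Codon 2 GCG (Ala): third position 4-fold.
Codon 3 AGG (Arg): third position 2-fold.
Codon 4 GAC (Asp): third position 2-fold.
Codon 5 ACU (Thr): third position 4-fold.
Codon 6 UCC (Ser): third position 4-fold.
Codon 7 AAG (Lys): third position 2-fold.
Codon 8 ACG (Thr): third position 4-fold.
Codon 9 CCA (Pro): third position 4-fold.
Four-fold degenerate third positions: 6.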